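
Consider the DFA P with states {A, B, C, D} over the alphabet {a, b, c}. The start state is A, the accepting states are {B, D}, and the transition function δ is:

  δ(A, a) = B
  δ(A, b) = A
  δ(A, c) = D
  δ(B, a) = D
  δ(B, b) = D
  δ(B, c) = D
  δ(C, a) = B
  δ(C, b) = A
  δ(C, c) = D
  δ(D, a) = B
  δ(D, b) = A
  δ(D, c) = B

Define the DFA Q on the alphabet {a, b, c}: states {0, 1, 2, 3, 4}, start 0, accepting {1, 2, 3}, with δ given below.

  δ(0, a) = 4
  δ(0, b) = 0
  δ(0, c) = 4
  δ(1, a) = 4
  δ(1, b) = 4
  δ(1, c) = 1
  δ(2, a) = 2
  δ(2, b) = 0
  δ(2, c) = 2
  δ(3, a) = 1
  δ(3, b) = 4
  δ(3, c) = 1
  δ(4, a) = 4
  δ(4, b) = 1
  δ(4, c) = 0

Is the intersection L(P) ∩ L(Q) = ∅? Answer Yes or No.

The string ab is accepted by both P and Q.
Hence L(P) ∩ L(Q) ≠ ∅.

No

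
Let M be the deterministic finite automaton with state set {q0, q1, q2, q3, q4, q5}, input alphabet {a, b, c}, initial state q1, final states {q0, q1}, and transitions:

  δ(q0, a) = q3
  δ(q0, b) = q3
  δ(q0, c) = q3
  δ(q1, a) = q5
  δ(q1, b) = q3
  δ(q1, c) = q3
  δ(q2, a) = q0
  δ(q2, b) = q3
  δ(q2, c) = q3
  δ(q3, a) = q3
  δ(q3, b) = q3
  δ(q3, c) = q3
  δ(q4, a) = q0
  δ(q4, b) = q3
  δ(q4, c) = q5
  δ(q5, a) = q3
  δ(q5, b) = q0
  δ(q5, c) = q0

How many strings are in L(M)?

3

The useful subgraph on states {q0, q1, q5} is acyclic, so L(M) is finite; the longest accepting path visits 3 useful states, giving maximum string length 2.
Counting accepting paths from q1 by length: 1 of length 0, 2 of length 2. Total 3.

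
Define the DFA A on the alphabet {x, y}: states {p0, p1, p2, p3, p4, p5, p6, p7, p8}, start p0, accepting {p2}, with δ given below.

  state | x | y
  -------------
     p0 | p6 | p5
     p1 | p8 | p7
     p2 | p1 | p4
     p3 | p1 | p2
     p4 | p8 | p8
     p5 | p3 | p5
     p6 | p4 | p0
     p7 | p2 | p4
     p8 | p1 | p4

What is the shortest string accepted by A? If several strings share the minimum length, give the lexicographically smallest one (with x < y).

A breadth-first search from p0 reaches an accepting state first via the path p0 → p5 → p3 → p2 on input yxy.
No string of length < 3 is accepted (BFS exhausts all shorter strings without reaching an accepting state), and yxy is the lexicographically least accepting string of length 3.

yxy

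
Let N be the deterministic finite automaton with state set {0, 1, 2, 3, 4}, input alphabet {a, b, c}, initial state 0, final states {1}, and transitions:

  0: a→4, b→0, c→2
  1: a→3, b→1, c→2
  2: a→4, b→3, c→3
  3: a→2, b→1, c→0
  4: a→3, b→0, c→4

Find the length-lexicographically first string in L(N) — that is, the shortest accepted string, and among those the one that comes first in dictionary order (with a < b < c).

A breadth-first search from 0 reaches an accepting state first via the path 0 → 4 → 3 → 1 on input aab.
No string of length < 3 is accepted (BFS exhausts all shorter strings without reaching an accepting state), and aab is the lexicographically least accepting string of length 3.

aab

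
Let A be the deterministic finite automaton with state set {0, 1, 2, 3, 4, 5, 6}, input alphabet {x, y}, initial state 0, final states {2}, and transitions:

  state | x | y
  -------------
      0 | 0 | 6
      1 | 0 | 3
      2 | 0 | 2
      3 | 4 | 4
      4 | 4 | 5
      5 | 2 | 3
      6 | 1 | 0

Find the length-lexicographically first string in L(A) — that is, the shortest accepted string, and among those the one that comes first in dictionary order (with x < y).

yxyxyx

A breadth-first search from 0 reaches an accepting state first via the path 0 → 6 → 1 → 3 → 4 → 5 → 2 on input yxyxyx.
No string of length < 6 is accepted (BFS exhausts all shorter strings without reaching an accepting state), and yxyxyx is the lexicographically least accepting string of length 6.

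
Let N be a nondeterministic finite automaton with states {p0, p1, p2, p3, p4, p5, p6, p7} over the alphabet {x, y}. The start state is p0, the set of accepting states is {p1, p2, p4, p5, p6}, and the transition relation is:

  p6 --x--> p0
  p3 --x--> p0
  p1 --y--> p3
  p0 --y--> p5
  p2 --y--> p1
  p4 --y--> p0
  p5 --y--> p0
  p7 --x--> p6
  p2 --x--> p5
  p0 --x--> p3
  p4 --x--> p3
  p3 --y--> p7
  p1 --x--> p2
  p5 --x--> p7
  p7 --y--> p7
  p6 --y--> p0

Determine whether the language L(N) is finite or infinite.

State p0 is reachable from the start and can reach an accepting state, and it lies on the cycle p0 → p3 → p0.
Traversing that cycle any number of times yields accepted strings of unbounded length, so the language is infinite.

infinite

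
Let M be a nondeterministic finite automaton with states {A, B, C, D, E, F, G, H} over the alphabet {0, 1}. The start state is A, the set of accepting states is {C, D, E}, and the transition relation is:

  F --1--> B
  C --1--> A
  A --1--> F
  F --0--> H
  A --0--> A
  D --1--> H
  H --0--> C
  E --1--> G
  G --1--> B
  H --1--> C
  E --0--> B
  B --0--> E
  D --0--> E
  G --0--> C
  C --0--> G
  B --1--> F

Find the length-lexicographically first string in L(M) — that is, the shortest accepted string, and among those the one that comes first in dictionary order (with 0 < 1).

100

A breadth-first search from A reaches an accepting state first via the path A → F → H → C on input 100.
No string of length < 3 is accepted (BFS exhausts all shorter strings without reaching an accepting state), and 100 is the lexicographically least accepting string of length 3.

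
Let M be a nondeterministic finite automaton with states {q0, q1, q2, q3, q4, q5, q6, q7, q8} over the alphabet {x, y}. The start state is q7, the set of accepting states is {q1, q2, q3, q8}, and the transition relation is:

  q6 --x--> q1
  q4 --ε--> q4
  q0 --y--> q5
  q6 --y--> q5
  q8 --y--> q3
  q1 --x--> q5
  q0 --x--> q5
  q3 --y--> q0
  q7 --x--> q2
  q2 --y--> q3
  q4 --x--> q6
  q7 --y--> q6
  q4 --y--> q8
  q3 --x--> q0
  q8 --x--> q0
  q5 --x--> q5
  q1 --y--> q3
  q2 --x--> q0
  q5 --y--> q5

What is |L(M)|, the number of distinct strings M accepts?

The useful subgraph on states {q1, q2, q3, q6, q7} is acyclic, so L(M) is finite; the longest accepting path visits 4 useful states, giving maximum string length 3.
Counting accepting paths from q7 by length: 1 of length 1, 2 of length 2, 1 of length 3. Total 4.

4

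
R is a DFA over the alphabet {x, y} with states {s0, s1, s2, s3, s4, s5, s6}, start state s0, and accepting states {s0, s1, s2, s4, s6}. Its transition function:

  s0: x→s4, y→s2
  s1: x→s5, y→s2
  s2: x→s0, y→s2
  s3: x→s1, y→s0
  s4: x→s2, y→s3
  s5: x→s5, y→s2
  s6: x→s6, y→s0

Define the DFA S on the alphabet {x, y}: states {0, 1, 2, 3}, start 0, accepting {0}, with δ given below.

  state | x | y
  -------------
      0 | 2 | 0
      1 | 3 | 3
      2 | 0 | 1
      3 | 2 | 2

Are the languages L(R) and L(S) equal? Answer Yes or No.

The string x is accepted by R but rejected by S.
So L(R) ≠ L(S).

No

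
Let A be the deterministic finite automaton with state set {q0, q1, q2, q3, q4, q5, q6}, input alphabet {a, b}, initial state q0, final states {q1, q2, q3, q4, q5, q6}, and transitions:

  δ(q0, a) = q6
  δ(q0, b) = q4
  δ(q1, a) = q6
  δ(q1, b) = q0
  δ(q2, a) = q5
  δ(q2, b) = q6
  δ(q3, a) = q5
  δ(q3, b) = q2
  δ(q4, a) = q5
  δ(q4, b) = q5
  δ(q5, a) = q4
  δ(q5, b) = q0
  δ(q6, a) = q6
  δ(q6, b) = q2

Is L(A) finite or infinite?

State q0 is reachable from the start and can reach an accepting state, and it lies on the cycle q0 → q4 → q5 → q0.
Traversing that cycle any number of times yields accepted strings of unbounded length, so the language is infinite.

infinite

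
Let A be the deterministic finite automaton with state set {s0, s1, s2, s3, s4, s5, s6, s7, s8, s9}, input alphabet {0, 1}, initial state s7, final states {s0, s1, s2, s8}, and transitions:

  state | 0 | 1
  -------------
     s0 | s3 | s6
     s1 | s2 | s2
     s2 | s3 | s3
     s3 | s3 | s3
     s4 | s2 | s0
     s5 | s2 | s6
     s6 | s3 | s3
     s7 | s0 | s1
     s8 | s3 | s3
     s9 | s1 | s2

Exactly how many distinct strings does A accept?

The useful subgraph on states {s0, s1, s2, s7} is acyclic, so L(A) is finite; the longest accepting path visits 3 useful states, giving maximum string length 2.
Counting accepting paths from s7 by length: 2 of length 1, 2 of length 2. Total 4.

4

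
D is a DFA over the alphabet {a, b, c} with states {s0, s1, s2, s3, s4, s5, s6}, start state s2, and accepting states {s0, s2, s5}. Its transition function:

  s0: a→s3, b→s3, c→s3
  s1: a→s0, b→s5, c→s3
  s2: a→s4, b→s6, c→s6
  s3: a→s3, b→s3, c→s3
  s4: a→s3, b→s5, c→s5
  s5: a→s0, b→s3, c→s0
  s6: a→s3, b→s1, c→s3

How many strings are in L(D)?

15

The useful subgraph on states {s0, s1, s2, s4, s5, s6} is acyclic, so L(D) is finite; the longest accepting path visits 5 useful states, giving maximum string length 4.
Counting accepting paths from s2 by length: 1 of length 0, 2 of length 2, 8 of length 3, 4 of length 4. Total 15.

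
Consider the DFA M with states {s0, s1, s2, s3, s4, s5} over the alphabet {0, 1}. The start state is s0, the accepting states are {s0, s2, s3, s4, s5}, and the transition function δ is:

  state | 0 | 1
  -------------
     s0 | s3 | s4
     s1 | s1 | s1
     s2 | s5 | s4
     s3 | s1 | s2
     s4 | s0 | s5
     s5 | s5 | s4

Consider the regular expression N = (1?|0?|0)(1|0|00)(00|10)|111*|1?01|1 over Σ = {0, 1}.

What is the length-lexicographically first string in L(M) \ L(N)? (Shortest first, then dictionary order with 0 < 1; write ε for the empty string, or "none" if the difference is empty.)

ε

The empty string ε is accepted by M but not by N.
Since ε is the unique shortest string, it is the required witness.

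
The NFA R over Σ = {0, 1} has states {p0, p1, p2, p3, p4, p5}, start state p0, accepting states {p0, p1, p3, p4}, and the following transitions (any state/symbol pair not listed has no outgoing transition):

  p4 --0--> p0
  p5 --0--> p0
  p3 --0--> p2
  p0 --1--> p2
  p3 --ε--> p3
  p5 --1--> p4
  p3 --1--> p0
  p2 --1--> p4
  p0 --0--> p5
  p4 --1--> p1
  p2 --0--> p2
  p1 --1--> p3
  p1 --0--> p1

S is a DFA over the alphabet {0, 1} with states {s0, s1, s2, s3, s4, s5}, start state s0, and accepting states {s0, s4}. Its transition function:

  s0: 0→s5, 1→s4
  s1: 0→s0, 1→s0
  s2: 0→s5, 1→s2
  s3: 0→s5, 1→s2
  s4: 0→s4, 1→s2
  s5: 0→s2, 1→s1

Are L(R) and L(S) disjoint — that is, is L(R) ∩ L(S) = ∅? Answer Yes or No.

The empty string ε is accepted by both R and S.
Hence L(R) ∩ L(S) ≠ ∅.

No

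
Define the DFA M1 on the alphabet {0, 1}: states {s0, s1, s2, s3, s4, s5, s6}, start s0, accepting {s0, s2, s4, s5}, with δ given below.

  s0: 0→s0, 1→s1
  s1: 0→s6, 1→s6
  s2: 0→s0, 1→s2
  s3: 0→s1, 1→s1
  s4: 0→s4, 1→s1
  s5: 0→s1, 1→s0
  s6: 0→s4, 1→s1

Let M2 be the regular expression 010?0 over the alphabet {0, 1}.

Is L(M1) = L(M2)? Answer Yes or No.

No

The empty string ε is accepted by M1 but rejected by M2.
So L(M1) ≠ L(M2).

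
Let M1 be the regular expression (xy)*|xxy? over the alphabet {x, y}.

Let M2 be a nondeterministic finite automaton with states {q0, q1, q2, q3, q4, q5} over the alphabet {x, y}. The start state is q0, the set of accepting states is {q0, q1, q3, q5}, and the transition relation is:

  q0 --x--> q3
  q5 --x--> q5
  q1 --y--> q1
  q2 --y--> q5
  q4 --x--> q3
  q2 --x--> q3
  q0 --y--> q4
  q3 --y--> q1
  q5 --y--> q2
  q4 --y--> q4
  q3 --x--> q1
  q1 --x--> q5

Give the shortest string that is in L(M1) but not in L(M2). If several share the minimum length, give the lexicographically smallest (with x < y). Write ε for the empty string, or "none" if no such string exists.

xyxy

The string xyxy is accepted by M1 but not by M2.
No shorter string lies in the difference, and xyxy is the lexicographically first length-4 string in L(M1) \ L(M2).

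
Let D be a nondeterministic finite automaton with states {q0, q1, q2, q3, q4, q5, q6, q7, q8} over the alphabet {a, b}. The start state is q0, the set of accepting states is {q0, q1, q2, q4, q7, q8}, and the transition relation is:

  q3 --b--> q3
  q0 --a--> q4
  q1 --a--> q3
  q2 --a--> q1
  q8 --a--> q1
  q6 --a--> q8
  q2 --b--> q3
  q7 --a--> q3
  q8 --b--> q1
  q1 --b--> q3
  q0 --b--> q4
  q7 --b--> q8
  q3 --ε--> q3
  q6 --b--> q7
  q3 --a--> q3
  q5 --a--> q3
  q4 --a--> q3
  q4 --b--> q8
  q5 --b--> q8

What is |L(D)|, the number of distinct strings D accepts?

9

The useful subgraph on states {q0, q1, q4, q8} is acyclic, so L(D) is finite; the longest accepting path visits 4 useful states, giving maximum string length 3.
Counting accepting paths from q0 by length: 1 of length 0, 2 of length 1, 2 of length 2, 4 of length 3. Total 9.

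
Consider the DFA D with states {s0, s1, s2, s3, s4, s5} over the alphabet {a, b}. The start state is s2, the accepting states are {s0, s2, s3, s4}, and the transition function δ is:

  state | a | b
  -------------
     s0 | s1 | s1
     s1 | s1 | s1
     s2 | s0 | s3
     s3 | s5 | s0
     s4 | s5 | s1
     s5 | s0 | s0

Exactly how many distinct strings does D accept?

6

The useful subgraph on states {s0, s2, s3, s5} is acyclic, so L(D) is finite; the longest accepting path visits 4 useful states, giving maximum string length 3.
Counting accepting paths from s2 by length: 1 of length 0, 2 of length 1, 1 of length 2, 2 of length 3. Total 6.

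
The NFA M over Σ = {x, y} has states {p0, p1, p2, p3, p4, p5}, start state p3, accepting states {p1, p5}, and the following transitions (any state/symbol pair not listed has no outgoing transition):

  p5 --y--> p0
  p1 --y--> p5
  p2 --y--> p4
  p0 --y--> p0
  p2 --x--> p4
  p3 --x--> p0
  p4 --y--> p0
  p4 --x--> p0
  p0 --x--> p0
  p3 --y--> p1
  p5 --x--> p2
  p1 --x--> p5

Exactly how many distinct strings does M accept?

The useful subgraph on states {p1, p3, p5} is acyclic, so L(M) is finite; the longest accepting path visits 3 useful states, giving maximum string length 2.
Counting accepting paths from p3 by length: 1 of length 1, 2 of length 2. Total 3.

3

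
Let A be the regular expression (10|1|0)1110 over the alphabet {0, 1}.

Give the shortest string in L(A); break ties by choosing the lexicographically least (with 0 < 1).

01110

By inspection of the expression, no string of length less than 5 matches, and 01110 is the lexicographically first match of length 5.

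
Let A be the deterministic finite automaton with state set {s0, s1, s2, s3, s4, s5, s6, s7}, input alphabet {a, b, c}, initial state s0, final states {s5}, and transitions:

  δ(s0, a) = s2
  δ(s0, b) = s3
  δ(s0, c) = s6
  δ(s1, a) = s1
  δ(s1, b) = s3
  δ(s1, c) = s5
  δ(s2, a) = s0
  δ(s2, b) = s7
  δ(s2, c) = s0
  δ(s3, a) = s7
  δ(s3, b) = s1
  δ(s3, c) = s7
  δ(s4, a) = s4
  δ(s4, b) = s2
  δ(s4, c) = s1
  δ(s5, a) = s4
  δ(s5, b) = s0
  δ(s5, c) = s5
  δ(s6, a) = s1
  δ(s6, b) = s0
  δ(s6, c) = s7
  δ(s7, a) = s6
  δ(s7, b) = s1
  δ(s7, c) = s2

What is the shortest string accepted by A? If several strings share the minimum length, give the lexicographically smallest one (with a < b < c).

bbc

A breadth-first search from s0 reaches an accepting state first via the path s0 → s3 → s1 → s5 on input bbc.
No string of length < 3 is accepted (BFS exhausts all shorter strings without reaching an accepting state), and bbc is the lexicographically least accepting string of length 3.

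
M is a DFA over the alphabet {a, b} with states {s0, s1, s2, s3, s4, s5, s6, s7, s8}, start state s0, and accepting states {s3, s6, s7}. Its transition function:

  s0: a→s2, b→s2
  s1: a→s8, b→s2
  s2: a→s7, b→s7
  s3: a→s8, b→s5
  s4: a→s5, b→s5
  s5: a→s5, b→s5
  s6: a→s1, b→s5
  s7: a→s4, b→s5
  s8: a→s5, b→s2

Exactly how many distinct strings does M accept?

The useful subgraph on states {s0, s2, s7} is acyclic, so L(M) is finite; the longest accepting path visits 3 useful states, giving maximum string length 2.
Counting accepting paths from s0 by length: 4 of length 2. Total 4.

4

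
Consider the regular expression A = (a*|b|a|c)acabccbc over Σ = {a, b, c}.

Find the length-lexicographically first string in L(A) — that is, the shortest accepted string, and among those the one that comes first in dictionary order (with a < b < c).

By inspection of the expression, no string of length less than 8 matches, and acabccbc is the lexicographically first match of length 8.

acabccbc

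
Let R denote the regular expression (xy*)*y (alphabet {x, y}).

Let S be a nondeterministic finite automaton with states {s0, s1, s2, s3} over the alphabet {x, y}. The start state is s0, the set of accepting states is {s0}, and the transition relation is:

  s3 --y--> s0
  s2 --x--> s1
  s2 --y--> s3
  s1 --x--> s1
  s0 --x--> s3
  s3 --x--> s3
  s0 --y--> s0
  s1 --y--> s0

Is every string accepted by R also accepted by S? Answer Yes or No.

Converting the expression R to a DFA (subset construction, then merging equivalent states) gives the minimal DFA with states {r0, r1, r2, r3, r4}, start state r0, accepting states {r2, r3} and transitions r0: x→r1, y→r2; r1: x→r1, y→r3; r2: x→r4, y→r4; r3: x→r1, y→r3; r4: x→r4, y→r4.
Exploring the product automaton R × S from the start pair (r0, s0), following both machines on each input symbol, reaches 6 state pairs: (r0, s0), (r1, s3), (r2, s0), (r3, s0), (r4, s3), (r4, s0).
R accepts in {r2, r3} and S accepts in {s0}. The reachable pairs whose R-component is accepting are (r2, s0), (r3, s0); in each of them the S-component is accepting too, so the product for L(R) \ L(S) (R-component accepting, S-component rejecting) has no reachable accepting pair and the difference is empty.
Hence every string in L(R) is also in L(S).

Yes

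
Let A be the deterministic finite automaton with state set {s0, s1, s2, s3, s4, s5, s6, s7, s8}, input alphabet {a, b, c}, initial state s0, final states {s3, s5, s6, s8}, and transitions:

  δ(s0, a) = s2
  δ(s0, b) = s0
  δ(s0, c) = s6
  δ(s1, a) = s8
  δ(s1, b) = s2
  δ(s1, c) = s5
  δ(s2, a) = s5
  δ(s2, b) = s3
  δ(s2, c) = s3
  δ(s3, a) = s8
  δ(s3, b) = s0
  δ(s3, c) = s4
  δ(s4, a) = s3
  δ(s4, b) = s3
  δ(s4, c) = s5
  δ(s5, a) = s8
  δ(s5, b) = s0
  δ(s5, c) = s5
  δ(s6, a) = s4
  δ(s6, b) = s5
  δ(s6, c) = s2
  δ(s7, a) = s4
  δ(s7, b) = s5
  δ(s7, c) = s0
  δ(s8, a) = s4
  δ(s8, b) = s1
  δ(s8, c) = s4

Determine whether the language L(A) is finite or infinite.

State s0 is reachable from the start and can reach an accepting state, and it lies on the cycle s0 → s0.
Traversing that cycle any number of times yields accepted strings of unbounded length, so the language is infinite.

infinite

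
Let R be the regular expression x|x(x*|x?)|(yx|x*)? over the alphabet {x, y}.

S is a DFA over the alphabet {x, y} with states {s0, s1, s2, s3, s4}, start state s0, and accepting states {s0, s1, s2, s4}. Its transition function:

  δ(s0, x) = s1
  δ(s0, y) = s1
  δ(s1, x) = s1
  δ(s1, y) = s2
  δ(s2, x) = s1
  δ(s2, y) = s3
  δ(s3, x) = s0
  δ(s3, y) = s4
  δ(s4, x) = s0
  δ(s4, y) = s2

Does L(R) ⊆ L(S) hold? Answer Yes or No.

Converting the expression R to a DFA (subset construction, then merging equivalent states) gives the minimal DFA with states {r0, r1, r2, r3, r4}, start state r0, accepting states {r0, r1, r4} and transitions r0: x→r1, y→r2; r1: x→r1, y→r3; r2: x→r4, y→r3; r3: x→r3, y→r3; r4: x→r3, y→r3.
Exploring the product automaton R × S from the start pair (r0, s0), following both machines on each input symbol, reaches 9 state pairs: (r0, s0), (r1, s1), (r2, s1), (r3, s2), (r4, s1), (r3, s1), (r3, s3), (r3, s0), (r3, s4).
R accepts in {r0, r1, r4} and S accepts in {s0, s1, s2, s4}. The reachable pairs whose R-component is accepting are (r0, s0), (r1, s1), (r4, s1); in each of them the S-component is accepting too, so the product for L(R) \ L(S) (R-component accepting, S-component rejecting) has no reachable accepting pair and the difference is empty.
Hence every string in L(R) is also in L(S).

Yes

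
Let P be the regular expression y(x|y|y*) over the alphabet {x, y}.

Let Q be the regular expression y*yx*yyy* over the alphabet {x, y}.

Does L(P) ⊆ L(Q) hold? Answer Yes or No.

The string y is in L(P) but not in L(Q).
So L(P) ⊄ L(Q).

No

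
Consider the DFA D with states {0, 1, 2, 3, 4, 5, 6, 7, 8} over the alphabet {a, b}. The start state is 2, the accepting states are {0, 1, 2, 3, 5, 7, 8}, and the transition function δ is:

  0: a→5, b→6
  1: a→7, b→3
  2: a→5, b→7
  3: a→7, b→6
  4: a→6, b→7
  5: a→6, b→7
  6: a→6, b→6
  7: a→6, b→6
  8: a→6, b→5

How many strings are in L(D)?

4

The useful subgraph on states {2, 5, 7} is acyclic, so L(D) is finite; the longest accepting path visits 3 useful states, giving maximum string length 2.
Counting accepting paths from 2 by length: 1 of length 0, 2 of length 1, 1 of length 2. Total 4.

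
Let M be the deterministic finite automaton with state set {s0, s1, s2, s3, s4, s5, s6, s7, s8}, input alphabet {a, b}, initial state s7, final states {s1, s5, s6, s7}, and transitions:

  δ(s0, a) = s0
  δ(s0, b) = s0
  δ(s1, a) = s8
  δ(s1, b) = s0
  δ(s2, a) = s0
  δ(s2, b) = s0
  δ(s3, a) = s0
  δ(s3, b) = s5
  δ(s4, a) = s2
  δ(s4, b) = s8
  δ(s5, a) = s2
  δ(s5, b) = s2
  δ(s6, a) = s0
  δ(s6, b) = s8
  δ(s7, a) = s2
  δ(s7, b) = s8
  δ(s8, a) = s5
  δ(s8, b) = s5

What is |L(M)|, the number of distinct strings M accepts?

The useful subgraph on states {s5, s7, s8} is acyclic, so L(M) is finite; the longest accepting path visits 3 useful states, giving maximum string length 2.
Counting accepting paths from s7 by length: 1 of length 0, 2 of length 2. Total 3.

3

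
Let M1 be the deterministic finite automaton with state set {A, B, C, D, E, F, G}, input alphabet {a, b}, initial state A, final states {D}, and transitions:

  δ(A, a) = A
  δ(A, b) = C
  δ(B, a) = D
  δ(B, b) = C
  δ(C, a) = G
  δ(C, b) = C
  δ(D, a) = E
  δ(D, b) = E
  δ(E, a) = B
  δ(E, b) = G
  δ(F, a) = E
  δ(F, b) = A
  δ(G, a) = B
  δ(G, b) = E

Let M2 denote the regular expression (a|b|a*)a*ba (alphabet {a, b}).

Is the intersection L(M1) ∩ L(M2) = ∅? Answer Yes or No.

Yes

Converting the expression M2 to a DFA (subset construction, then merging equivalent states) gives the minimal DFA with states {r0, r1, r2, r3, r4, r5, r6}, start state r0, accepting states {r4, r5} and transitions r0: a→r1, b→r2; r1: a→r1, b→r3; r2: a→r4, b→r3; r3: a→r5, b→r6; r4: a→r1, b→r3; r5: a→r6, b→r6; r6: a→r6, b→r6.
Exploring the product automaton M1 × M2 from the start pair (A, r0), following both machines on each input symbol, reaches 17 state pairs: (A, r0), (A, r1), (C, r2), (C, r3), (G, r4), (G, r5), (C, r6), (B, r1), (E, r3), (B, r6), (E, r6), (G, r6), (D, r1), (B, r5), (D, r6), (E, r1), (G, r3).
M1 accepts in {D} and M2 accepts in {r4, r5}; no reachable pair has both components accepting, so no string drives both machines to acceptance simultaneously and L(M1) ∩ L(M2) = ∅.
So no string is accepted by both, and the intersection is empty.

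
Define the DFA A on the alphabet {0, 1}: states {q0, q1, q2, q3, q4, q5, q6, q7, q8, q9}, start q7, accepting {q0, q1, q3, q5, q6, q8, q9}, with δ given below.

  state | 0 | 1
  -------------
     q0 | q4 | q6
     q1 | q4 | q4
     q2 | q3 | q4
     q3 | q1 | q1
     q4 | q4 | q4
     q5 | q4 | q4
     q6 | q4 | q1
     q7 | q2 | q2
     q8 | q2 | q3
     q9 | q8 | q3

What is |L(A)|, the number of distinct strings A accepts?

6

The useful subgraph on states {q1, q2, q3, q7} is acyclic, so L(A) is finite; the longest accepting path visits 4 useful states, giving maximum string length 3.
Counting accepting paths from q7 by length: 2 of length 2, 4 of length 3. Total 6.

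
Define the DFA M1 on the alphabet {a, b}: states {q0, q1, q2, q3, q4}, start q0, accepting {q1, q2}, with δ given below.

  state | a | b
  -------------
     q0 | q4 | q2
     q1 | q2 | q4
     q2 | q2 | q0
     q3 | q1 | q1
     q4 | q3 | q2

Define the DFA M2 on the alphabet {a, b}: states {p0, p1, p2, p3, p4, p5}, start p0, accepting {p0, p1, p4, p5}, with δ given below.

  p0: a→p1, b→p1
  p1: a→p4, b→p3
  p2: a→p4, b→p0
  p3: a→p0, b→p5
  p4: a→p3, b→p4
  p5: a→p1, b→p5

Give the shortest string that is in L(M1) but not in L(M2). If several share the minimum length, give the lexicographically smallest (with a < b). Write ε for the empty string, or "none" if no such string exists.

ab

The string ab is accepted by M1 but not by M2.
No shorter string lies in the difference, and ab is the lexicographically first length-2 string in L(M1) \ L(M2).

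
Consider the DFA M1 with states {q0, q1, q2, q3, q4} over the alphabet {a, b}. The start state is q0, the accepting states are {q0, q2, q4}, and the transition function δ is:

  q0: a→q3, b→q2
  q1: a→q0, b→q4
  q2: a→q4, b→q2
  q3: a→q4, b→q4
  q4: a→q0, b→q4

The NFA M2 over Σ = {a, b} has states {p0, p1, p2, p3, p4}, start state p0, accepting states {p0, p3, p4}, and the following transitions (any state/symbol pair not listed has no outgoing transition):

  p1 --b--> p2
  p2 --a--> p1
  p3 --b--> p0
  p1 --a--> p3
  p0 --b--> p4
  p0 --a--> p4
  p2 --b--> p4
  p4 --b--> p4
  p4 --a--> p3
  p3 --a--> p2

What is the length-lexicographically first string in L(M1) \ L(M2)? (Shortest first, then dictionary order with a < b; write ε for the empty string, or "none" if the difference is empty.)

aaa

The string aaa is accepted by M1 but not by M2.
No shorter string lies in the difference, and aaa is the lexicographically first length-3 string in L(M1) \ L(M2).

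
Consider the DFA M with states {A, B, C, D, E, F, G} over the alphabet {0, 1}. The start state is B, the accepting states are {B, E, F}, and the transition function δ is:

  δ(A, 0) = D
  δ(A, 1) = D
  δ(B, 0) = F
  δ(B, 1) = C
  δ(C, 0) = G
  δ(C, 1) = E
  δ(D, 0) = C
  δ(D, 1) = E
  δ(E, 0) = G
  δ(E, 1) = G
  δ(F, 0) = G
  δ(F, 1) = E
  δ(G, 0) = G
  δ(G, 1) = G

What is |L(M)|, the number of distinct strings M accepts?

4

The useful subgraph on states {B, C, E, F} is acyclic, so L(M) is finite; the longest accepting path visits 3 useful states, giving maximum string length 2.
Counting accepting paths from B by length: 1 of length 0, 1 of length 1, 2 of length 2. Total 4.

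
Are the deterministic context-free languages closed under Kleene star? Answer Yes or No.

L = {c aⁿbⁿ : n≥0} ∪ {cc aⁿb²ⁿ : n≥0} is a DCFL (the number of leading c's fixes which ratio the DPDA checks), but L* is not. Every word of L starts with c, so in a factorisation of the string cc aⁱbʲ (i≥1) into words of L each factor begins at one of the two c's: either the whole string is a single word of L (forcing j = 2i), or it splits as c · (c aⁱbʲ) with c ∈ L (take n = 0) and c aⁱbʲ ∈ L (forcing j = i). Thus L* ∩ cca⁺b* = {cc aⁿbⁿ : n≥1} ∪ {cc aⁿb²ⁿ : n≥1}. A DPDA for L* would give one for this intersection with a regular set, and, started from its configuration after reading cc, one for {aⁿbⁿ : n≥1} ∪ {aⁿb²ⁿ : n≥1}, which no deterministic PDA accepts (a DPDA for it would have a single run on aⁿb²ⁿ, accepting after the prefix aⁿbⁿ and accepting again after n more b's; an ordinary PDA that simulates it on a's and b's and, at any moment when it is accepting, may switch to reading only a fresh letter d while feeding each d to the simulation as a b, would accept aⁱbʲdᵏ (k≥1) exactly when both aⁱbʲ and aⁱbʲ⁺ᵏ are in the language, i.e. its language intersected with the regular set a*b*d⁺ would be exactly {aⁿbⁿdⁿ : n≥1} — impossible, since context-free languages are closed under intersection with regular sets and {aⁿbⁿdⁿ} is not context-free). So L* is not a DCFL.

No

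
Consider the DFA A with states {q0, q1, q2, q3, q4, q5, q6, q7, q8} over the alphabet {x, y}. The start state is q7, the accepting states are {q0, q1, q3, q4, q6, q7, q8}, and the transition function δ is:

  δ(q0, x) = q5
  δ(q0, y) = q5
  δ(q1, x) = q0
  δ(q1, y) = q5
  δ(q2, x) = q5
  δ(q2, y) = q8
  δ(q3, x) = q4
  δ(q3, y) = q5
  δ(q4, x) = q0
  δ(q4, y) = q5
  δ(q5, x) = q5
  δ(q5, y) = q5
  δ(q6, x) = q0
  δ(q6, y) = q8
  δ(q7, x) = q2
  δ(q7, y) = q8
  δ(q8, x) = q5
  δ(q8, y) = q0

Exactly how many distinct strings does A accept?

The useful subgraph on states {q0, q2, q7, q8} is acyclic, so L(A) is finite; the longest accepting path visits 4 useful states, giving maximum string length 3.
Counting accepting paths from q7 by length: 1 of length 0, 1 of length 1, 2 of length 2, 1 of length 3. Total 5.

5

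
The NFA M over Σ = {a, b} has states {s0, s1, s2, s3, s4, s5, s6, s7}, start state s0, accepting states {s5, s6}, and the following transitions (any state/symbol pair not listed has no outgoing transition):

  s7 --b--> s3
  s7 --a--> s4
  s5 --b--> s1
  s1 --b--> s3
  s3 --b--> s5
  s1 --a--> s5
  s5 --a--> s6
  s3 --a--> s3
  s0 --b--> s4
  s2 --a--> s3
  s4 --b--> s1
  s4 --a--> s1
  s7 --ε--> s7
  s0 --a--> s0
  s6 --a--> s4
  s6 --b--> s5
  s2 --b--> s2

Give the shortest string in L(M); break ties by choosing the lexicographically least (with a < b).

A breadth-first search from s0 reaches an accepting state first via the path s0 → s4 → s1 → s5 on input baa.
No string of length < 3 is accepted (BFS exhausts all shorter strings without reaching an accepting state), and baa is the lexicographically least accepting string of length 3.

baa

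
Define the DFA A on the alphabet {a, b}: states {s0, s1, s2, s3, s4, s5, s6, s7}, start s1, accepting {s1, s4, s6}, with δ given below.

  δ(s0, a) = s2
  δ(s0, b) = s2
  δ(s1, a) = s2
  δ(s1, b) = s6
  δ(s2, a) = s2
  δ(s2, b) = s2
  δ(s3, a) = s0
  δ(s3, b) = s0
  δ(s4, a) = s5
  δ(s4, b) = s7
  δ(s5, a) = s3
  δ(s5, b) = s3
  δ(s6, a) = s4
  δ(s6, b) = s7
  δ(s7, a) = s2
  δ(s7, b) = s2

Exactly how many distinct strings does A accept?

3

The useful subgraph on states {s1, s4, s6} is acyclic, so L(A) is finite; the longest accepting path visits 3 useful states, giving maximum string length 2.
Counting accepting paths from s1 by length: 1 of length 0, 1 of length 1, 1 of length 2. Total 3.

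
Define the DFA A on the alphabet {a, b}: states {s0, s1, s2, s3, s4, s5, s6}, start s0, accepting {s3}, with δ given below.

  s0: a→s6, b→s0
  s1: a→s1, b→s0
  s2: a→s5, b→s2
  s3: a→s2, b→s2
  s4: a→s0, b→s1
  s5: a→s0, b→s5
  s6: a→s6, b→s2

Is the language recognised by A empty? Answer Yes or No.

Yes

The states reachable from the start state are {s0, s2, s5, s6}.
None of the accepting states {s3} is reachable, so no string is accepted and L(A) = ∅.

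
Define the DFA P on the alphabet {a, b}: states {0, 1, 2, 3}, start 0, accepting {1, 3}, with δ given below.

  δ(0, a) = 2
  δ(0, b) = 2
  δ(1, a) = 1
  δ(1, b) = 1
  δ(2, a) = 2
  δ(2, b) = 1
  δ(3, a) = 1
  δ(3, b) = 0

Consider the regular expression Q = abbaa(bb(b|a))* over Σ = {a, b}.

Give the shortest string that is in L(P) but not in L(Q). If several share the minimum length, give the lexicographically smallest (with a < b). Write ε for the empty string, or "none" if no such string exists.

ab

The string ab is accepted by P but not by Q.
No shorter string lies in the difference, and ab is the lexicographically first length-2 string in L(P) \ L(Q).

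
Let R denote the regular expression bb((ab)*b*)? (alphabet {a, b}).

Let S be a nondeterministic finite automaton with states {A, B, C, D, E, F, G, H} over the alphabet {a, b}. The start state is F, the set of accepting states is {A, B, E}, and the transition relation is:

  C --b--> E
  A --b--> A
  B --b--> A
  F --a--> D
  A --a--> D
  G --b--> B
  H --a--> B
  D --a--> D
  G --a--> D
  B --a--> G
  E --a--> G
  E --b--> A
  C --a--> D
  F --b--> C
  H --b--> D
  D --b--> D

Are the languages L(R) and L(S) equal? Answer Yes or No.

Yes

Converting the expression R to a DFA (subset construction, then merging equivalent states) gives the minimal DFA with states {r0, r1, r2, r3, r4}, start state r0, accepting states {r3, r4} and transitions r0: a→r1, b→r2; r1: a→r1, b→r1; r2: a→r1, b→r3; r3: a→r2, b→r4; r4: a→r1, b→r4.
Exploring the product automaton R × S from the start pair (r0, F), following both machines on each input symbol, reaches 7 state pairs: (r0, F), (r1, D), (r2, C), (r3, E), (r2, G), (r4, A), (r3, B).
R accepts in {r3, r4} and S accepts in {A, B, E}. In every reachable pair the two components are either both accepting — (r3, E), (r4, A), (r3, B) — or both non-accepting, so no string is accepted by exactly one of the machines: L(R) \ L(S) and L(S) \ L(R) are both empty.
Hence every string is accepted by R iff it is accepted by S, and the two languages coincide.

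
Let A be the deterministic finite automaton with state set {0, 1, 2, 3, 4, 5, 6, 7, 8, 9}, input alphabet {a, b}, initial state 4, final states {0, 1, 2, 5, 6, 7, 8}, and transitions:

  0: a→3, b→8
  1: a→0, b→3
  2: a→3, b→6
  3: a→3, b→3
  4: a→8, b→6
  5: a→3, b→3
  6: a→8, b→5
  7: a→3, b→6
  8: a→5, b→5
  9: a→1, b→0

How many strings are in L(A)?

The useful subgraph on states {4, 5, 6, 8} is acyclic, so L(A) is finite; the longest accepting path visits 4 useful states, giving maximum string length 3.
Counting accepting paths from 4 by length: 2 of length 1, 4 of length 2, 2 of length 3. Total 8.

8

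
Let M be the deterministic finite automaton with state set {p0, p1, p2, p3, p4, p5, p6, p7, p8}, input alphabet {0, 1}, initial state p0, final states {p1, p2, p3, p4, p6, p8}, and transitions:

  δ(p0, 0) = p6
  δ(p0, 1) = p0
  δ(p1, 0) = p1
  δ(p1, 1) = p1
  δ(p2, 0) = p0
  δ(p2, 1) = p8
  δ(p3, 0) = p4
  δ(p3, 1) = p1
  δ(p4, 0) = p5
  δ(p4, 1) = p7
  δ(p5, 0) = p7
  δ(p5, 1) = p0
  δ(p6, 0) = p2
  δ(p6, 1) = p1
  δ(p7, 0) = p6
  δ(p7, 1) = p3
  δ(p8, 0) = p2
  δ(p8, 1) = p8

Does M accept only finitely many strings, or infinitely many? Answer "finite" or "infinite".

infinite

State p0 is reachable from the start and can reach an accepting state, and it lies on the cycle p0 → p0.
Traversing that cycle any number of times yields accepted strings of unbounded length, so the language is infinite.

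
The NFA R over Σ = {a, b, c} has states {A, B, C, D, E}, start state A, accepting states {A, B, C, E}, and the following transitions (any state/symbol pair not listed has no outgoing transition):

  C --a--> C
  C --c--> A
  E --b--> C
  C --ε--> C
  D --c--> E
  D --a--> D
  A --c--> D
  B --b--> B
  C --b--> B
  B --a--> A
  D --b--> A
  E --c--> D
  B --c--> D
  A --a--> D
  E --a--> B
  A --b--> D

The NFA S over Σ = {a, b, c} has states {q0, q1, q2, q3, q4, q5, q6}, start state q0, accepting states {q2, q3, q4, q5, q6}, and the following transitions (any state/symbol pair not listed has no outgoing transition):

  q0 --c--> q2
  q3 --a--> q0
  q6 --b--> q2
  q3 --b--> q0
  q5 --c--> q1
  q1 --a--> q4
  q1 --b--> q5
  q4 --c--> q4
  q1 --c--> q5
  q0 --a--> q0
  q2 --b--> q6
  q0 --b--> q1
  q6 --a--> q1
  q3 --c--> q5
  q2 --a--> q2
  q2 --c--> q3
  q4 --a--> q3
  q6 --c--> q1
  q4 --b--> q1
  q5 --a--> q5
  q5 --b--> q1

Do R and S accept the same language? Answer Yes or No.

The empty string ε is accepted by R but rejected by S.
So L(R) ≠ L(S).

No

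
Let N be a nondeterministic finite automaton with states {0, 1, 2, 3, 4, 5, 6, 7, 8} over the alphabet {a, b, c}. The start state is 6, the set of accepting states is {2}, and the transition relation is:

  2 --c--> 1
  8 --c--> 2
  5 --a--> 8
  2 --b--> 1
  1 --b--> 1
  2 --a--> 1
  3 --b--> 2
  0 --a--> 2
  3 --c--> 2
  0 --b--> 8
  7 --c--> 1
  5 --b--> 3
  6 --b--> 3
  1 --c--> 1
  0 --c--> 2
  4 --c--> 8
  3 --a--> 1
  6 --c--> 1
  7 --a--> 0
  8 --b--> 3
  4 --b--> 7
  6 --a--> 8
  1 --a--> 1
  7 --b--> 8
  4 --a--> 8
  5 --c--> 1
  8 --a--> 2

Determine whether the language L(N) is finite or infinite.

The useful states (reachable from 6 and able to reach an accepting state) are {2, 3, 6, 8}.
Restricted to these states the transition graph has no cycle, so every accepting path has bounded length and L is finite.

finite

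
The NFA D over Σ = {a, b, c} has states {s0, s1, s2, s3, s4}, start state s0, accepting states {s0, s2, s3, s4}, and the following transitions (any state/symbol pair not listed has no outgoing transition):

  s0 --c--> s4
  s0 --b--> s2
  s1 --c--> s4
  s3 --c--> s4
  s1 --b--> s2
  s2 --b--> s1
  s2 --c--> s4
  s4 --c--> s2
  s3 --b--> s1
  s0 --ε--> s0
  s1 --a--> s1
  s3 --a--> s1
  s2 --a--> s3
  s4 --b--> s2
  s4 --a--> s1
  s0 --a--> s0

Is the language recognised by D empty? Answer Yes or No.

No

The empty string ε is accepted: the run s0 ends in the accepting state s0.
Since at least one string is accepted, L(D) is not empty.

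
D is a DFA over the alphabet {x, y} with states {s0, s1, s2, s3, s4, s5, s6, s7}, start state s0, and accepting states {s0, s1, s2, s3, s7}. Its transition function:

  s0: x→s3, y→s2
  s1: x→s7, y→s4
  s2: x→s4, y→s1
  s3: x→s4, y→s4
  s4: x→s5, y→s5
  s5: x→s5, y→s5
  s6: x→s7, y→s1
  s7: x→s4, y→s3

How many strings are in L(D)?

6

The useful subgraph on states {s0, s1, s2, s3, s7} is acyclic, so L(D) is finite; the longest accepting path visits 5 useful states, giving maximum string length 4.
Counting accepting paths from s0 by length: 1 of length 0, 2 of length 1, 1 of length 2, 1 of length 3, 1 of length 4. Total 6.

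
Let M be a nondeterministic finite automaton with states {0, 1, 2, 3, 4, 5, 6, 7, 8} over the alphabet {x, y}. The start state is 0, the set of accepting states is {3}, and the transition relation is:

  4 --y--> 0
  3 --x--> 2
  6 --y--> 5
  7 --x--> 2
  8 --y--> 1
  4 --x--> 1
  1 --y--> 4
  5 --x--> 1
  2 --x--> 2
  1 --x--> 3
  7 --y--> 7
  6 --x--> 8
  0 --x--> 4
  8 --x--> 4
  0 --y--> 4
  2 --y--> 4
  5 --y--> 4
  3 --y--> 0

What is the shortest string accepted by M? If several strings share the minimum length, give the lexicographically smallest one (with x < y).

xxx

A breadth-first search from 0 reaches an accepting state first via the path 0 → 4 → 1 → 3 on input xxx.
No string of length < 3 is accepted (BFS exhausts all shorter strings without reaching an accepting state), and xxx is the lexicographically least accepting string of length 3.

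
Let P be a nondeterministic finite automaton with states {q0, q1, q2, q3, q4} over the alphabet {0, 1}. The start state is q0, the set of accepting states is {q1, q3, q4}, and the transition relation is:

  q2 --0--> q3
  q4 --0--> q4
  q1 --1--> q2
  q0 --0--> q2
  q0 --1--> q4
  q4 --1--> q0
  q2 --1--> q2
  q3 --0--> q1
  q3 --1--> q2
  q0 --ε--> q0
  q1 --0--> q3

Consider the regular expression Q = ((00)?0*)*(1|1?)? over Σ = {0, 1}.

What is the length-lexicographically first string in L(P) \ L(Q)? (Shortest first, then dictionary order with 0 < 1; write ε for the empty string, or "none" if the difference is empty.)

The string 10 is accepted by P but not by Q.
No shorter string lies in the difference, and 10 is the lexicographically first length-2 string in L(P) \ L(Q).

10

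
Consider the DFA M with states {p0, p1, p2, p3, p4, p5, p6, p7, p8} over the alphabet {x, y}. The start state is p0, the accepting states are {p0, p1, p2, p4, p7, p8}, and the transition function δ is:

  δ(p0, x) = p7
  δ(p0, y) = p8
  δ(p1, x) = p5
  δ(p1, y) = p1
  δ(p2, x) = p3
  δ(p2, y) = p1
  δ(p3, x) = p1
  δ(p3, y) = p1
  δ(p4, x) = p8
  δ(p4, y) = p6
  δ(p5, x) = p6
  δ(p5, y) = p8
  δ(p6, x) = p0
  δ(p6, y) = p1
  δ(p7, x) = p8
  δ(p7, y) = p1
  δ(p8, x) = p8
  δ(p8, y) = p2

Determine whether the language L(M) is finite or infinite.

infinite

State p8 is reachable from the start and can reach an accepting state, and it lies on the cycle p8 → p8.
Traversing that cycle any number of times yields accepted strings of unbounded length, so the language is infinite.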